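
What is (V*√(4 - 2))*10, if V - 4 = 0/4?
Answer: 40*√2 ≈ 56.569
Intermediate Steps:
V = 4 (V = 4 + 0/4 = 4 + 0*(¼) = 4 + 0 = 4)
(V*√(4 - 2))*10 = (4*√(4 - 2))*10 = (4*√2)*10 = 40*√2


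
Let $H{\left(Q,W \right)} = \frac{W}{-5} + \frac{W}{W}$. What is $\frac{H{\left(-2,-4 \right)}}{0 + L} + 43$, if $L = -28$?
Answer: $\frac{6011}{140} \approx 42.936$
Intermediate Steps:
$H{\left(Q,W \right)} = 1 - \frac{W}{5}$ ($H{\left(Q,W \right)} = W \left(- \frac{1}{5}\right) + 1 = - \frac{W}{5} + 1 = 1 - \frac{W}{5}$)
$\frac{H{\left(-2,-4 \right)}}{0 + L} + 43 = \frac{1 - - \frac{4}{5}}{0 - 28} + 43 = \frac{1 + \frac{4}{5}}{-28} + 43 = \left(- \frac{1}{28}\right) \frac{9}{5} + 43 = - \frac{9}{140} + 43 = \frac{6011}{140}$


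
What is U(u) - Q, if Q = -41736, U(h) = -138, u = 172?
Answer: 41598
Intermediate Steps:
U(u) - Q = -138 - 1*(-41736) = -138 + 41736 = 41598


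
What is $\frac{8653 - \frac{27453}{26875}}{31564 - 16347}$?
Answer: $\frac{232521922}{408956875} \approx 0.56857$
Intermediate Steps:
$\frac{8653 - \frac{27453}{26875}}{31564 - 16347} = \frac{8653 - \frac{27453}{26875}}{15217} = \left(8653 - \frac{27453}{26875}\right) \frac{1}{15217} = \frac{232521922}{26875} \cdot \frac{1}{15217} = \frac{232521922}{408956875}$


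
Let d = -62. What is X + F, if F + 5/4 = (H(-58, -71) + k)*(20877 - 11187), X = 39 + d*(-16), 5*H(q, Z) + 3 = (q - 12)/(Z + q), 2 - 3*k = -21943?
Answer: 12191122189/172 ≈ 7.0879e+7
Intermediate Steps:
k = 7315 (k = ⅔ - ⅓*(-21943) = ⅔ + 21943/3 = 7315)
H(q, Z) = -⅗ + (-12 + q)/(5*(Z + q)) (H(q, Z) = -⅗ + ((q - 12)/(Z + q))/5 = -⅗ + ((-12 + q)/(Z + q))/5 = -⅗ + (-12 + q)/(5*(Z + q)))
X = 1031 (X = 39 - 62*(-16) = 39 + 992 = 1031)
F = 12190944857/172 (F = -5/4 + ((-12 - 3*(-71) - 2*(-58))/(5*(-71 - 58)) + 7315)*(20877 - 11187) = -5/4 + ((⅕)*(-12 + 213 + 116)/(-129) + 7315)*9690 = -5/4 + ((⅕)*(-1/129)*317 + 7315)*9690 = -5/4 + (-317/645 + 7315)*9690 = -5/4 + (4717858/645)*9690 = -5/4 + 3047736268/43 = 12190944857/172 ≈ 7.0878e+7)
X + F = 1031 + 12190944857/172 = 12191122189/172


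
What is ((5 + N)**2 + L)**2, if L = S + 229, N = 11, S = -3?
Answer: 232324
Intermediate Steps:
L = 226 (L = -3 + 229 = 226)
((5 + N)**2 + L)**2 = ((5 + 11)**2 + 226)**2 = (16**2 + 226)**2 = (256 + 226)**2 = 482**2 = 232324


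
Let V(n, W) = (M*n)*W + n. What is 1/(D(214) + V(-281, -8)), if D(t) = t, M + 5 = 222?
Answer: 1/487749 ≈ 2.0502e-6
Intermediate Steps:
M = 217 (M = -5 + 222 = 217)
V(n, W) = n + 217*W*n (V(n, W) = (217*n)*W + n = 217*W*n + n = n + 217*W*n)
1/(D(214) + V(-281, -8)) = 1/(214 - 281*(1 + 217*(-8))) = 1/(214 - 281*(1 - 1736)) = 1/(214 - 281*(-1735)) = 1/(214 + 487535) = 1/487749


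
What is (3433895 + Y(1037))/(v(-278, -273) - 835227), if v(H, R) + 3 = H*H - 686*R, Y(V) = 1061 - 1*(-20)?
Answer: -858744/142667 ≈ -6.0192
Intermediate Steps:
Y(V) = 1081 (Y(V) = 1061 + 20 = 1081)
v(H, R) = -3 + H² - 686*R (v(H, R) = -3 + (H*H - 686*R) = -3 + (H² - 686*R) = -3 + H² - 686*R)
(3433895 + Y(1037))/(v(-278, -273) - 835227) = (3433895 + 1081)/((-3 + (-278)² - 686*(-273)) - 835227) = 3434976/((-3 + 77284 + 187278) - 835227) = 3434976/(264559 - 835227) = 3434976/(-570668) = 3434976*(-1/570668) = -858744/142667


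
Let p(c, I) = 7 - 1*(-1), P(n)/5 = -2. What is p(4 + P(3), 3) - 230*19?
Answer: -4362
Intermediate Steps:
P(n) = -10 (P(n) = 5*(-2) = -10)
p(c, I) = 8 (p(c, I) = 7 + 1 = 8)
p(4 + P(3), 3) - 230*19 = 8 - 230*19 = 8 - 115*38 = 8 - 4370 = -4362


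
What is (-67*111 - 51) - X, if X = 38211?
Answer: -45699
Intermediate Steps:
(-67*111 - 51) - X = (-67*111 - 51) - 1*38211 = (-7437 - 51) - 38211 = -7488 - 38211 = -45699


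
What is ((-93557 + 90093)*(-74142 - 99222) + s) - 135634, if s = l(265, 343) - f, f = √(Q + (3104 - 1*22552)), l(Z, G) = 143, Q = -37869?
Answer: 600397405 - I*√57317 ≈ 6.004e+8 - 239.41*I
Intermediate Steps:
f = I*√57317 (f = √(-37869 + (3104 - 1*22552)) = √(-37869 + (3104 - 22552)) = √(-37869 - 19448) = √(-57317) = I*√57317 ≈ 239.41*I)
s = 143 - I*√57317 ≈ 143.0 - 239.41*I
((-93557 + 90093)*(-74142 - 99222) + s) - 135634 = ((-93557 + 90093)*(-74142 - 99222) + (143 - I*√57317)) - 135634 = (-3464*(-173364) + (143 - I*√57317)) - 135634 = (600532896 + (143 - I*√57317)) - 135634 = (600533039 - I*√57317) - 135634 = 600397405 - I*√57317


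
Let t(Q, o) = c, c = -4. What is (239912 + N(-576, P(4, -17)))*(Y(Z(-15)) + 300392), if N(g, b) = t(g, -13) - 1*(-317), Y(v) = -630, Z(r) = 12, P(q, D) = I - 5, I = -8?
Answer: 72010326450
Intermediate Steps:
P(q, D) = -13 (P(q, D) = -8 - 5 = -13)
t(Q, o) = -4
N(g, b) = 313 (N(g, b) = -4 - 1*(-317) = -4 + 317 = 313)
(239912 + N(-576, P(4, -17)))*(Y(Z(-15)) + 300392) = (239912 + 313)*(-630 + 300392) = 240225*299762 = 72010326450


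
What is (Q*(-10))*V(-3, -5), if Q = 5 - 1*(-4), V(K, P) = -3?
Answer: 270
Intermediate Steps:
Q = 9 (Q = 5 + 4 = 9)
(Q*(-10))*V(-3, -5) = (9*(-10))*(-3) = -90*(-3) = 270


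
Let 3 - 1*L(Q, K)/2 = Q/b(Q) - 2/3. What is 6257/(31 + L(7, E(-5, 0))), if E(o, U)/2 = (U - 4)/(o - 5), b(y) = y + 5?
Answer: 37542/223 ≈ 168.35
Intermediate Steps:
b(y) = 5 + y
E(o, U) = 2*(-4 + U)/(-5 + o) (E(o, U) = 2*((U - 4)/(o - 5)) = 2*((-4 + U)/(-5 + o)) = 2*(-4 + U)/(-5 + o))
L(Q, K) = 22/3 - 2*Q/(5 + Q) (L(Q, K) = 6 - 2*(Q/(5 + Q) - 2/3) = 6 - 2*(Q/(5 + Q) - 2*⅓) = 6 - 2*(Q/(5 + Q) - ⅔) = 6 - 2*(-⅔ + Q/(5 + Q)) = 6 + (4/3 - 2*Q/(5 + Q)) = 22/3 - 2*Q/(5 + Q))
6257/(31 + L(7, E(-5, 0))) = 6257/(31 + 2*(55 + 8*7)/(3*(5 + 7))) = 6257/(31 + (⅔)*(55 + 56)/12) = 6257/(31 + (⅔)*(1/12)*111) = 6257/(31 + 37/6) = 6257/(223/6) = 6257*(6/223) = 37542/223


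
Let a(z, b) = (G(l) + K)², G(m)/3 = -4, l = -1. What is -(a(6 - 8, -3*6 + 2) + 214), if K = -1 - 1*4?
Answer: -503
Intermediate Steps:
G(m) = -12 (G(m) = 3*(-4) = -12)
K = -5 (K = -1 - 4 = -5)
a(z, b) = 289 (a(z, b) = (-12 - 5)² = (-17)² = 289)
-(a(6 - 8, -3*6 + 2) + 214) = -(289 + 214) = -1*503 = -503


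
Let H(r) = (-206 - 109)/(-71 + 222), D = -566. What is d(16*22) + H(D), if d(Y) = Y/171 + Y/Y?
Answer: 25108/25821 ≈ 0.97239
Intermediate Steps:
d(Y) = 1 + Y/171 (d(Y) = Y*(1/171) + 1 = Y/171 + 1 = 1 + Y/171)
H(r) = -315/151
d(16*22) + H(D) = (1 + (16*22)/171) - 315/151 = (1 + (1/171)*352) - 315/151 = (1 + 352/171) - 315/151 = 523/171 - 315/151 = 25108/25821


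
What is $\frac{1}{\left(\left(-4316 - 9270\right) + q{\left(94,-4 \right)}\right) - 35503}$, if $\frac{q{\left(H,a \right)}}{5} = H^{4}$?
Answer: $\frac{1}{390325391} \approx 2.562 \cdot 10^{-9}$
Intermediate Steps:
$q{\left(H,a \right)} = 5 H^{4}$
$\frac{1}{\left(\left(-4316 - 9270\right) + q{\left(94,-4 \right)}\right) - 35503} = \frac{1}{\left(\left(-4316 - 9270\right) + 5 \cdot 94^{4}\right) - 35503} = \frac{1}{\left(-13586 + 5 \cdot 78074896\right) - 35503} = \frac{1}{\left(-13586 + 390374480\right) - 35503} = \frac{1}{390360894 - 35503} = \frac{1}{390325391}$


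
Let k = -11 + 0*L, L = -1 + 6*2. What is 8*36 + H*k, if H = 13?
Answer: 145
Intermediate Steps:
L = 11 (L = -1 + 12 = 11)
k = -11 (k = -11 + 0*11 = -11 + 0 = -11)
8*36 + H*k = 8*36 + 13*(-11) = 288 - 143 = 145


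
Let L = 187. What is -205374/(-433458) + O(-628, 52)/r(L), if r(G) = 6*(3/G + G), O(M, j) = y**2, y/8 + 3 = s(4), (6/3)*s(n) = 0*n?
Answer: 623490731/631620549 ≈ 0.98713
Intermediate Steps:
s(n) = 0 (s(n) = (0*n)/2 = (1/2)*0 = 0)
y = -24 (y = -24 + 8*0 = -24 + 0 = -24)
O(M, j) = 576 (O(M, j) = (-24)**2 = 576)
r(G) = 6*G + 18/G (r(G) = 6*(G + 3/G) = 6*G + 18/G)
-205374/(-433458) + O(-628, 52)/r(L) = -205374/(-433458) + 576/(6*187 + 18/187) = -205374*(-1/433458) + 576/(1122 + 18*(1/187)) = 34229/72243 + 576/(1122 + 18/187) = 34229/72243 + 576/(209832/187) = 34229/72243 + 576*(187/209832) = 34229/72243 + 4488/8743 = 623490731/631620549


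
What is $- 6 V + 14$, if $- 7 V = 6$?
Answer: $\frac{134}{7} \approx 19.143$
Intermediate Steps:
$V = - \frac{6}{7}$ ($V = \left(- \frac{1}{7}\right) 6 = - \frac{6}{7} \approx -0.85714$)
$- 6 V + 14 = \left(-6\right) \left(- \frac{6}{7}\right) + 14 = \frac{36}{7} + 14 = \frac{134}{7}$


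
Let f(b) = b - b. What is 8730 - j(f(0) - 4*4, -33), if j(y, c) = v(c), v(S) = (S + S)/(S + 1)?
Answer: 139647/16 ≈ 8727.9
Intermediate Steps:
v(S) = 2*S/(1 + S) (v(S) = (2*S)/(1 + S) = 2*S/(1 + S))
f(b) = 0
j(y, c) = 2*c/(1 + c)
8730 - j(f(0) - 4*4, -33) = 8730 - 2*(-33)/(1 - 33) = 8730 - 2*(-33)/(-32) = 8730 - 2*(-33)*(-1)/32 = 8730 - 1*33/16 = 8730 - 33/16 = 139647/16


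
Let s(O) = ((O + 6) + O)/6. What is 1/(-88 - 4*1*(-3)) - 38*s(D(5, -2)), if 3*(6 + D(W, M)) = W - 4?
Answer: 23095/684 ≈ 33.765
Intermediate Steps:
D(W, M) = -22/3 + W/3 (D(W, M) = -6 + (W - 4)/3 = -6 + (-4 + W)/3 = -6 + (-4/3 + W/3) = -22/3 + W/3)
s(O) = 1 + O/3 (s(O) = ((6 + O) + O)*(⅙) = (6 + 2*O)*(⅙) = 1 + O/3)
1/(-88 - 4*1*(-3)) - 38*s(D(5, -2)) = 1/(-88 - 4*1*(-3)) - 38*(1 + (-22/3 + (⅓)*5)/3) = 1/(-88 - 4*(-3)) - 38*(1 + (-22/3 + 5/3)/3) = 1/(-88 + 12) - 38*(1 + (⅓)*(-17/3)) = 1/(-76) - 38*(1 - 17/9) = -1/76 - 38*(-8/9) = -1/76 + 304/9 = 23095/684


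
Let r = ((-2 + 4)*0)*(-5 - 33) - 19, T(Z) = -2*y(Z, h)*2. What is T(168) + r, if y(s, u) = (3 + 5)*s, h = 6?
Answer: -5395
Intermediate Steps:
y(s, u) = 8*s
T(Z) = -32*Z (T(Z) = -16*Z*2 = -32*Z)
r = -19 (r = (2*0)*(-38) - 19 = 0*(-38) - 19 = 0 - 19 = -19)
T(168) + r = -32*168 - 19 = -5376 - 19 = -5395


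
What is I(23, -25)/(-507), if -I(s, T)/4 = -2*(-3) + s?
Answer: 116/507 ≈ 0.22880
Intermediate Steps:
I(s, T) = -24 - 4*s (I(s, T) = -4*(-2*(-3) + s) = -4*(6 + s) = -24 - 4*s)
I(23, -25)/(-507) = (-24 - 4*23)/(-507) = (-24 - 92)*(-1/507) = -116*(-1/507) = 116/507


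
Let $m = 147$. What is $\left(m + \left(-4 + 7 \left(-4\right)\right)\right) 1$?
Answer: $115$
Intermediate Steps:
$\left(m + \left(-4 + 7 \left(-4\right)\right)\right) 1 = \left(147 + \left(-4 + 7 \left(-4\right)\right)\right) 1 = \left(147 - 32\right) 1 = 115 \cdot 1 = 115$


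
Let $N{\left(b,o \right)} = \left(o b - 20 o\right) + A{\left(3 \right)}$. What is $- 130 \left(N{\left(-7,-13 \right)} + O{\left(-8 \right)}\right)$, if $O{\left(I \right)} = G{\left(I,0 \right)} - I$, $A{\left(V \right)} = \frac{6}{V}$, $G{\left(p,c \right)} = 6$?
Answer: $-47710$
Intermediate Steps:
$N{\left(b,o \right)} = 2 - 20 o + b o$ ($N{\left(b,o \right)} = \left(o b - 20 o\right) + \frac{6}{3} = \left(b o - 20 o\right) + 6 \cdot \frac{1}{3} = \left(- 20 o + b o\right) + 2 = 2 - 20 o + b o$)
$O{\left(I \right)} = 6 - I$
$- 130 \left(N{\left(-7,-13 \right)} + O{\left(-8 \right)}\right) = - 130 \left(\left(2 - -260 - -91\right) + \left(6 - -8\right)\right) = - 130 \left(\left(2 + 260 + 91\right) + \left(6 + 8\right)\right) = - 130 \left(353 + 14\right) = \left(-130\right) 367 = -47710$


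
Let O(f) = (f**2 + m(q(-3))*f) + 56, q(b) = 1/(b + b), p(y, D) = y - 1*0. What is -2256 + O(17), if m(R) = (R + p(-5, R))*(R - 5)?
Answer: -52459/36 ≈ -1457.2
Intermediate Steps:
p(y, D) = y (p(y, D) = y + 0 = y)
q(b) = 1/(2*b)
m(R) = (-5 + R)**2 (m(R) = (R - 5)*(R - 5) = (-5 + R)*(-5 + R) = (-5 + R)**2)
O(f) = 56 + f**2 + 961*f/36 (O(f) = (f**2 + (25 + ((1/2)/(-3))**2 - 5/(-3))*f) + 56 = (f**2 + (25 + ((1/2)*(-1/3))**2 - 5*(-1)/3)*f) + 56 = (f**2 + (25 + (-1/6)**2 - 10*(-1/6))*f) + 56 = (f**2 + (25 + 1/36 + 5/3)*f) + 56 = (f**2 + 961*f/36) + 56 = 56 + f**2 + 961*f/36)
-2256 + O(17) = -2256 + (56 + 17**2 + (961/36)*17) = -2256 + (56 + 289 + 16337/36) = -2256 + 28757/36 = -52459/36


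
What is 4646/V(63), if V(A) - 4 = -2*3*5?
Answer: -2323/13 ≈ -178.69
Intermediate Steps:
V(A) = -26 (V(A) = 4 - 2*3*5 = 4 - 6*5 = 4 - 30 = -26)
4646/V(63) = 4646/(-26) = 4646*(-1/26) = -2323/13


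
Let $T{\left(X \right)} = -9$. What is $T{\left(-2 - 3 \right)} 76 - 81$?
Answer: $-765$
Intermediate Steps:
$T{\left(-2 - 3 \right)} 76 - 81 = \left(-9\right) 76 - 81 = -684 - 81 = -765$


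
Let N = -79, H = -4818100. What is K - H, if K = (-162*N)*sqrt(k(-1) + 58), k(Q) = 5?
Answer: 4818100 + 38394*sqrt(7) ≈ 4.9197e+6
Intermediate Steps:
K = 38394*sqrt(7) (K = (-162*(-79))*sqrt(5 + 58) = 12798*sqrt(63) = 12798*(3*sqrt(7)) = 38394*sqrt(7) ≈ 1.0158e+5)
K - H = 38394*sqrt(7) - 1*(-4818100) = 38394*sqrt(7) + 4818100 = 4818100 + 38394*sqrt(7)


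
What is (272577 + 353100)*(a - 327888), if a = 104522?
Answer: -139754968782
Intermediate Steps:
(272577 + 353100)*(a - 327888) = (272577 + 353100)*(104522 - 327888) = 625677*(-223366) = -139754968782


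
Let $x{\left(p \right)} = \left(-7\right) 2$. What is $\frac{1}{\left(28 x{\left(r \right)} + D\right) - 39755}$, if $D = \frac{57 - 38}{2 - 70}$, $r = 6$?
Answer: $- \frac{68}{2730015} \approx -2.4908 \cdot 10^{-5}$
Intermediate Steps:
$x{\left(p \right)} = -14$
$D = - \frac{19}{68}$ ($D = \frac{19}{-68} = 19 \left(- \frac{1}{68}\right) = - \frac{19}{68} \approx -0.27941$)
$\frac{1}{\left(28 x{\left(r \right)} + D\right) - 39755} = \frac{1}{\left(28 \left(-14\right) - \frac{19}{68}\right) - 39755} = \frac{1}{\left(-392 - \frac{19}{68}\right) - 39755} = \frac{1}{- \frac{26675}{68} - 39755} = \frac{1}{- \frac{2730015}{68}} = - \frac{68}{2730015}$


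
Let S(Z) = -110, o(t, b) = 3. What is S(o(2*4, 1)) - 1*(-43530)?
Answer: 43420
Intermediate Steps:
S(o(2*4, 1)) - 1*(-43530) = -110 - 1*(-43530) = -110 + 43530 = 43420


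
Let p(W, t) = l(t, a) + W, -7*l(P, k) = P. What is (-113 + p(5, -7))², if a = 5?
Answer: 11449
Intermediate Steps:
l(P, k) = -P/7
p(W, t) = W - t/7 (p(W, t) = -t/7 + W = W - t/7)
(-113 + p(5, -7))² = (-113 + (5 - ⅐*(-7)))² = (-113 + (5 + 1))² = (-113 + 6)² = (-107)² = 11449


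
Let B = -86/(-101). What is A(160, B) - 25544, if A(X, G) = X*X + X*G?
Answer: 19416/101 ≈ 192.24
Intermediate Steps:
B = 86/101 (B = -86*(-1/101) = 86/101 ≈ 0.85149)
A(X, G) = X**2 + G*X
A(160, B) - 25544 = 160*(86/101 + 160) - 25544 = 160*(16246/101) - 25544 = 2599360/101 - 25544 = 19416/101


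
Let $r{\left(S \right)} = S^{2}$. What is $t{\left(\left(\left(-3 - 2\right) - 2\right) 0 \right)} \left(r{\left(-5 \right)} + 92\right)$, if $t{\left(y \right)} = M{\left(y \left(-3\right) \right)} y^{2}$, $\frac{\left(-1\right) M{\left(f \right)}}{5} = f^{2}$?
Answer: $0$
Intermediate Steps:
$M{\left(f \right)} = - 5 f^{2}$
$t{\left(y \right)} = - 45 y^{4}$ ($t{\left(y \right)} = - 5 \left(y \left(-3\right)\right)^{2} y^{2} = - 5 \left(- 3 y\right)^{2} y^{2} = - 5 \cdot 9 y^{2} y^{2} = - 45 y^{2} y^{2} = - 45 y^{4}$)
$t{\left(\left(\left(-3 - 2\right) - 2\right) 0 \right)} \left(r{\left(-5 \right)} + 92\right) = - 45 \left(\left(\left(-3 - 2\right) - 2\right) 0\right)^{4} \left(\left(-5\right)^{2} + 92\right) = - 45 \left(\left(-5 - 2\right) 0\right)^{4} \left(25 + 92\right) = - 45 \left(\left(-7\right) 0\right)^{4} \cdot 117 = - 45 \cdot 0^{4} \cdot 117 = \left(-45\right) 0 \cdot 117 = 0 \cdot 117 = 0$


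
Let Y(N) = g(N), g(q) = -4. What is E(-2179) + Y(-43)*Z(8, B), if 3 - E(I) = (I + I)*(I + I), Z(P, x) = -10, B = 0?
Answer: -18992121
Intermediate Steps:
Y(N) = -4
E(I) = 3 - 4*I**2 (E(I) = 3 - (I + I)*(I + I) = 3 - 2*I*2*I = 3 - 4*I**2)
E(-2179) + Y(-43)*Z(8, B) = (3 - 4*(-2179)**2) - 4*(-10) = (3 - 4*4748041) + 40 = (3 - 18992164) + 40 = -18992161 + 40 = -18992121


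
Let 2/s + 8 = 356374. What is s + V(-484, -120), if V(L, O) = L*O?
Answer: 10348868641/178183 ≈ 58080.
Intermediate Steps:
s = 1/178183 (s = 2/(-8 + 356374) = 2/356366 = 2*(1/356366) = 1/178183 ≈ 5.6122e-6)
s + V(-484, -120) = 1/178183 - 484*(-120) = 1/178183 + 58080 = 10348868641/178183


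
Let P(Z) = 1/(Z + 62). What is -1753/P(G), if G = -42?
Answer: -35060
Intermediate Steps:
P(Z) = 1/(62 + Z)
-1753/P(G) = -1753/(1/(62 - 42)) = -1753/(1/20) = -1753/1/20 = -1753*20 = -35060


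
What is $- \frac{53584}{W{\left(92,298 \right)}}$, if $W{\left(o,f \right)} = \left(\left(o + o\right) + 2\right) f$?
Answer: $- \frac{13396}{13857} \approx -0.96673$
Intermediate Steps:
$W{\left(o,f \right)} = f \left(2 + 2 o\right)$ ($W{\left(o,f \right)} = \left(2 o + 2\right) f = \left(2 + 2 o\right) f = f \left(2 + 2 o\right)$)
$- \frac{53584}{W{\left(92,298 \right)}} = - \frac{53584}{2 \cdot 298 \left(1 + 92\right)} = - \frac{53584}{2 \cdot 298 \cdot 93} = - \frac{53584}{55428} = \left(-53584\right) \frac{1}{55428} = - \frac{13396}{13857}$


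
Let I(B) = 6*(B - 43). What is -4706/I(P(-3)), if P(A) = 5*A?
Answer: 2353/174 ≈ 13.523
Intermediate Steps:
I(B) = -258 + 6*B (I(B) = 6*(-43 + B) = -258 + 6*B)
-4706/I(P(-3)) = -4706/(-258 + 6*(5*(-3))) = -4706/(-258 + 6*(-15)) = -4706/(-258 - 90) = -4706/(-348) = -4706*(-1/348) = 2353/174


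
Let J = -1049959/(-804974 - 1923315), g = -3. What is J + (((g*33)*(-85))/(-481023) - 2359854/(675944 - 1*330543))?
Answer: -128852157985912/19931136057329 ≈ -6.4649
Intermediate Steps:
J = 1049959/2728289 (J = -1049959/(-2728289) = -1049959*(-1/2728289) = 1049959/2728289 ≈ 0.38484)
J + (((g*33)*(-85))/(-481023) - 2359854/(675944 - 1*330543)) = 1049959/2728289 + ((-3*33*(-85))/(-481023) - 2359854/(675944 - 1*330543)) = 1049959/2728289 + (-99*(-85)*(-1/481023) - 2359854/(675944 - 330543)) = 1049959/2728289 + (8415*(-1/481023) - 2359854/345401) = 1049959/2728289 + (-935/53447 - 2359854*1/345401) = 1049959/2728289 + (-935/53447 - 337122/49343) = 1049959/2728289 - 50039599/7305361 = -128852157985912/19931136057329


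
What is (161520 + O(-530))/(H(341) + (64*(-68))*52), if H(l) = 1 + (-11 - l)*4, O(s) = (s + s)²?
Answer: -1285120/227711 ≈ -5.6436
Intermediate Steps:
O(s) = 4*s² (O(s) = (2*s)² = 4*s²)
H(l) = -43 - 4*l (H(l) = 1 + (-44 - 4*l) = -43 - 4*l)
(161520 + O(-530))/(H(341) + (64*(-68))*52) = (161520 + 4*(-530)²)/((-43 - 4*341) + (64*(-68))*52) = (161520 + 4*280900)/((-43 - 1364) - 4352*52) = (161520 + 1123600)/(-1407 - 226304) = 1285120/(-227711) = 1285120*(-1/227711) = -1285120/227711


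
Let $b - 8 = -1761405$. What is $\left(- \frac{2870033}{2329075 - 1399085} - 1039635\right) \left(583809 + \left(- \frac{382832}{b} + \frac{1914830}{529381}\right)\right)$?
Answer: $- \frac{105266381865083216703800806489}{173433854677591486} \approx -6.0695 \cdot 10^{11}$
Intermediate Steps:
$b = -1761397$ ($b = 8 - 1761405 = -1761397$)
$\left(- \frac{2870033}{2329075 - 1399085} - 1039635\right) \left(583809 + \left(- \frac{382832}{b} + \frac{1914830}{529381}\right)\right) = \left(- \frac{2870033}{2329075 - 1399085} - 1039635\right) \left(583809 + \left(- \frac{382832}{-1761397} + \frac{1914830}{529381}\right)\right) = \left(- \frac{2870033}{2329075 - 1399085} - 1039635\right) \left(583809 + \left(\left(-382832\right) \left(- \frac{1}{1761397}\right) + 1914830 \cdot \frac{1}{529381}\right)\right) = \left(- \frac{2870033}{929990} - 1039635\right) \left(583809 + \left(\frac{382832}{1761397} + \frac{1914830}{529381}\right)\right) = \left(\left(-2870033\right) \frac{1}{929990} - 1039635\right) \left(583809 + \frac{3575439804502}{932450105257}\right) = \left(- \frac{2870033}{929990} - 1039635\right) \frac{544376338939788415}{932450105257} = \left(- \frac{966853023683}{929990}\right) \frac{544376338939788415}{932450105257} = - \frac{105266381865083216703800806489}{173433854677591486}$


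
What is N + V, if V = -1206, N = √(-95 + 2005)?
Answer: -1206 + √1910 ≈ -1162.3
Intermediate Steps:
N = √1910 ≈ 43.704
N + V = √1910 - 1206 = -1206 + √1910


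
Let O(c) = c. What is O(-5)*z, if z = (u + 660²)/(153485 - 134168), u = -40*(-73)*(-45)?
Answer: -507000/6439 ≈ -78.739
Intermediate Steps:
u = -131400 (u = 2920*(-45) = -131400)
z = 101400/6439 (z = (-131400 + 660²)/(153485 - 134168) = (-131400 + 435600)/19317 = 304200*(1/19317) = 101400/6439 ≈ 15.748)
O(-5)*z = -5*101400/6439 = -507000/6439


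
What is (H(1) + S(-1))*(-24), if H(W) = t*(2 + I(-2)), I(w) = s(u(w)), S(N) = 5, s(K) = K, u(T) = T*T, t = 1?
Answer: -264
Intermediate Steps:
u(T) = T²
I(w) = w²
H(W) = 6 (H(W) = 1*(2 + (-2)²) = 1*(2 + 4) = 1*6 = 6)
(H(1) + S(-1))*(-24) = (6 + 5)*(-24) = 11*(-24) = -264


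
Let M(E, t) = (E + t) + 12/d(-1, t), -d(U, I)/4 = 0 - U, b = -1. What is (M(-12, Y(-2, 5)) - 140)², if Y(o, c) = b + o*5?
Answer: 27556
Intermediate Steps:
d(U, I) = 4*U (d(U, I) = -4*(0 - U) = -(-4)*U = 4*U)
Y(o, c) = -1 + 5*o (Y(o, c) = -1 + o*5 = -1 + 5*o)
M(E, t) = -3 + E + t (M(E, t) = (E + t) + 12/((4*(-1))) = (E + t) + 12/(-4) = (E + t) + 12*(-¼) = (E + t) - 3 = -3 + E + t)
(M(-12, Y(-2, 5)) - 140)² = ((-3 - 12 + (-1 + 5*(-2))) - 140)² = ((-3 - 12 + (-1 - 10)) - 140)² = ((-3 - 12 - 11) - 140)² = (-26 - 140)² = (-166)² = 27556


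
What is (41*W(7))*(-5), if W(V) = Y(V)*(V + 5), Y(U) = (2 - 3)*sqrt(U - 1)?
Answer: 2460*sqrt(6) ≈ 6025.7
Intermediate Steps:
Y(U) = -sqrt(-1 + U)
W(V) = -sqrt(-1 + V)*(5 + V) (W(V) = (-sqrt(-1 + V))*(V + 5) = (-sqrt(-1 + V))*(5 + V) = -sqrt(-1 + V)*(5 + V))
(41*W(7))*(-5) = (41*(sqrt(-1 + 7)*(-5 - 1*7)))*(-5) = (41*(sqrt(6)*(-5 - 7)))*(-5) = (41*(sqrt(6)*(-12)))*(-5) = (41*(-12*sqrt(6)))*(-5) = -492*sqrt(6)*(-5) = 2460*sqrt(6)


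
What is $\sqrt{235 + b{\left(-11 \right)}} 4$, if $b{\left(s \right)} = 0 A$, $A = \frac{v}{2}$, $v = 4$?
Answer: $4 \sqrt{235} \approx 61.319$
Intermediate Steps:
$A = 2$ ($A = \frac{4}{2} = 4 \cdot \frac{1}{2} = 2$)
$b{\left(s \right)} = 0$ ($b{\left(s \right)} = 0 \cdot 2 = 0$)
$\sqrt{235 + b{\left(-11 \right)}} 4 = \sqrt{235 + 0} \cdot 4 = \sqrt{235} \cdot 4 = 4 \sqrt{235}$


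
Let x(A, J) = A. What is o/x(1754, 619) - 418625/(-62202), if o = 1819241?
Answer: 28473674233/27275577 ≈ 1043.9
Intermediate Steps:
o/x(1754, 619) - 418625/(-62202) = 1819241/1754 - 418625/(-62202) = 1819241*(1/1754) - 418625*(-1/62202) = 1819241/1754 + 418625/62202 = 28473674233/27275577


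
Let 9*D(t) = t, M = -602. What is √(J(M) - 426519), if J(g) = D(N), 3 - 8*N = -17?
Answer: I*√15354674/6 ≈ 653.08*I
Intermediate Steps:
N = 5/2 (N = 3/8 - ⅛*(-17) = 3/8 + 17/8 = 5/2 ≈ 2.5000)
D(t) = t/9
J(g) = 5/18 (J(g) = (⅑)*(5/2) = 5/18)
√(J(M) - 426519) = √(5/18 - 426519) = √(-7677337/18) = I*√15354674/6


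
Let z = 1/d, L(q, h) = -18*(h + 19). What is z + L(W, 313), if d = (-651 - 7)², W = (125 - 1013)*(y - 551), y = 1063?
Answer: -2587392863/432964 ≈ -5976.0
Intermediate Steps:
W = -454656 (W = (125 - 1013)*(1063 - 551) = -888*512 = -454656)
d = 432964 (d = (-658)² = 432964)
L(q, h) = -342 - 18*h (L(q, h) = -18*(19 + h) = -342 - 18*h)
z = 1/432964 ≈ 2.3097e-6
z + L(W, 313) = 1/432964 + (-342 - 18*313) = 1/432964 + (-342 - 5634) = 1/432964 - 5976 = -2587392863/432964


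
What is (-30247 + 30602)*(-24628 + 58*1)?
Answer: -8722350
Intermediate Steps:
(-30247 + 30602)*(-24628 + 58*1) = 355*(-24628 + 58) = 355*(-24570) = -8722350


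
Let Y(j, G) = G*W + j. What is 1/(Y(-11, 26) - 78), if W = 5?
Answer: 1/41 ≈ 0.024390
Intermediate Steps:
Y(j, G) = j + 5*G (Y(j, G) = G*5 + j = 5*G + j = j + 5*G)
1/(Y(-11, 26) - 78) = 1/((-11 + 5*26) - 78) = 1/((-11 + 130) - 78) = 1/(119 - 78) = 1/41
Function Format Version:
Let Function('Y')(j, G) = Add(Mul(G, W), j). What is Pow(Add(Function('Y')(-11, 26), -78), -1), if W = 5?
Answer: Rational(1, 41) ≈ 0.024390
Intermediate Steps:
Function('Y')(j, G) = Add(j, Mul(5, G)) (Function('Y')(j, G) = Add(Mul(G, 5), j) = Add(Mul(5, G), j) = Add(j, Mul(5, G)))
Pow(Add(Function('Y')(-11, 26), -78), -1) = Pow(Add(Add(-11, Mul(5, 26)), -78), -1) = Pow(Add(Add(-11, 130), -78), -1) = Pow(Add(119, -78), -1) = Pow(41, -1) = Rational(1, 41)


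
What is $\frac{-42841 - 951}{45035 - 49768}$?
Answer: $\frac{43792}{4733} \approx 9.2525$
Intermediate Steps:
$\frac{-42841 - 951}{45035 - 49768} = - \frac{43792}{-4733} = \left(-43792\right) \left(- \frac{1}{4733}\right) = \frac{43792}{4733}$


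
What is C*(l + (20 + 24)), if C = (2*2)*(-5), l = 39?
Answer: -1660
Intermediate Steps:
C = -20 (C = 4*(-5) = -20)
C*(l + (20 + 24)) = -20*(39 + (20 + 24)) = -20*(39 + 44) = -20*83 = -1660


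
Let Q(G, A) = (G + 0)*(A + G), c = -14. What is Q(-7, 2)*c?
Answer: -490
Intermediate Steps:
Q(G, A) = G*(A + G)
Q(-7, 2)*c = -7*(2 - 7)*(-14) = -7*(-5)*(-14) = 35*(-14) = -490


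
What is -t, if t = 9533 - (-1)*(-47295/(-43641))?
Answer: -46230772/4849 ≈ -9534.1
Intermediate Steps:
t = 46230772/4849 (t = 9533 - (-1)*(-47295*(-1/43641)) = 9533 - (-1)*5255/4849 = 9533 - 1*(-5255/4849) = 9533 + 5255/4849 = 46230772/4849 ≈ 9534.1)
-t = -1*46230772/4849 = -46230772/4849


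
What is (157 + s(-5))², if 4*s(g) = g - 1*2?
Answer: 385641/16 ≈ 24103.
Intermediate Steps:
s(g) = -½ + g/4 (s(g) = (g - 1*2)/4 = (g - 2)/4 = (-2 + g)/4 = -½ + g/4)
(157 + s(-5))² = (157 + (-½ + (¼)*(-5)))² = (157 + (-½ - 5/4))² = (157 - 7/4)² = (621/4)² = 385641/16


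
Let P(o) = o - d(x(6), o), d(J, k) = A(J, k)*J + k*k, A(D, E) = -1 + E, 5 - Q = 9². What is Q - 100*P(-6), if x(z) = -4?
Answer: 6924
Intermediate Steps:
Q = -76 (Q = 5 - 1*9² = 5 - 1*81 = 5 - 81 = -76)
d(J, k) = k² + J*(-1 + k) (d(J, k) = (-1 + k)*J + k*k = J*(-1 + k) + k² = k² + J*(-1 + k))
P(o) = -4 - o² + 5*o (P(o) = o - (o² - 4*(-1 + o)) = o - (o² + (4 - 4*o)) = o - (4 + o² - 4*o) = o + (-4 - o² + 4*o) = -4 - o² + 5*o)
Q - 100*P(-6) = -76 - 100*(-4 - 1*(-6)² + 5*(-6)) = -76 - 100*(-4 - 1*36 - 30) = -76 - 100*(-4 - 36 - 30) = -76 - 100*(-70) = -76 + 7000 = 6924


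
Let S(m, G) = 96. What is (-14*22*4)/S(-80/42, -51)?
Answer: -77/6 ≈ -12.833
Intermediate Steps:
(-14*22*4)/S(-80/42, -51) = (-14*22*4)/96 = -308*4*(1/96) = -1232*1/96 = -77/6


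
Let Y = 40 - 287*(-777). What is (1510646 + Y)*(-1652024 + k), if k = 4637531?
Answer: 5175928703295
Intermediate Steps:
Y = 223039 (Y = 40 + 222999 = 223039)
(1510646 + Y)*(-1652024 + k) = (1510646 + 223039)*(-1652024 + 4637531) = 1733685*2985507 = 5175928703295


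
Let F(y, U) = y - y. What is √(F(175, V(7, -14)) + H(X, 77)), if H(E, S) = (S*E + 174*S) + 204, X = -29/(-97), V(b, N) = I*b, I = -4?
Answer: √128197819/97 ≈ 116.73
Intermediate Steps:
V(b, N) = -4*b
F(y, U) = 0
X = 29/97 (X = -29*(-1/97) = 29/97 ≈ 0.29897)
H(E, S) = 204 + 174*S + E*S (H(E, S) = (E*S + 174*S) + 204 = (174*S + E*S) + 204 = 204 + 174*S + E*S)
√(F(175, V(7, -14)) + H(X, 77)) = √(0 + (204 + 174*77 + (29/97)*77)) = √(0 + (204 + 13398 + 2233/97)) = √(0 + 1321627/97) = √(1321627/97) = √128197819/97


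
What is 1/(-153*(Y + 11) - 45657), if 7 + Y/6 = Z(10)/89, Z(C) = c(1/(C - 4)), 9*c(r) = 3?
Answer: -89/3641652 ≈ -2.4439e-5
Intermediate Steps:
c(r) = ⅓ (c(r) = (⅑)*3 = ⅓)
Z(C) = ⅓
Y = -3736/89 (Y = -42 + 6*((⅓)/89) = -42 + 6*((⅓)*(1/89)) = -42 + 6*(1/267) = -42 + 2/89 = -3736/89 ≈ -41.978)
1/(-153*(Y + 11) - 45657) = 1/(-153*(-3736/89 + 11) - 45657) = 1/(-153*(-2757/89) - 45657) = 1/(421821/89 - 45657) = 1/(-3641652/89) = -89/3641652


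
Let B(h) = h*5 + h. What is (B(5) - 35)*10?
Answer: -50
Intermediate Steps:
B(h) = 6*h (B(h) = 5*h + h = 6*h)
(B(5) - 35)*10 = (6*5 - 35)*10 = (30 - 35)*10 = -5*10 = -50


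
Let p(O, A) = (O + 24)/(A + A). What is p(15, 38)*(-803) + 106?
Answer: -23261/76 ≈ -306.07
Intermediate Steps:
p(O, A) = (24 + O)/(2*A) (p(O, A) = (24 + O)/((2*A)) = (24 + O)*(1/(2*A)) = (24 + O)/(2*A))
p(15, 38)*(-803) + 106 = ((½)*(24 + 15)/38)*(-803) + 106 = ((½)*(1/38)*39)*(-803) + 106 = (39/76)*(-803) + 106 = -31317/76 + 106 = -23261/76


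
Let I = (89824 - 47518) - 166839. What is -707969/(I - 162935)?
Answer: 707969/287468 ≈ 2.4628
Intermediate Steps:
I = -124533 (I = 42306 - 166839 = -124533)
-707969/(I - 162935) = -707969/(-124533 - 162935) = -707969/(-287468) = -707969*(-1/287468) = 707969/287468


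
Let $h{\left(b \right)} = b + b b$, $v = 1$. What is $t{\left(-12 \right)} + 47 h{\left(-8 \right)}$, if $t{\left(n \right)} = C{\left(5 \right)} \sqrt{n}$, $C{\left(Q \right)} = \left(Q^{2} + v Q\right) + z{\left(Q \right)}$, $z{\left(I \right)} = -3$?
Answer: $2632 + 54 i \sqrt{3} \approx 2632.0 + 93.531 i$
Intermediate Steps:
$C{\left(Q \right)} = -3 + Q + Q^{2}$ ($C{\left(Q \right)} = \left(Q^{2} + 1 Q\right) - 3 = \left(Q^{2} + Q\right) - 3 = \left(Q + Q^{2}\right) - 3 = -3 + Q + Q^{2}$)
$h{\left(b \right)} = b + b^{2}$
$t{\left(n \right)} = 27 \sqrt{n}$ ($t{\left(n \right)} = \left(-3 + 5 + 5^{2}\right) \sqrt{n} = \left(-3 + 5 + 25\right) \sqrt{n} = 27 \sqrt{n}$)
$t{\left(-12 \right)} + 47 h{\left(-8 \right)} = 27 \sqrt{-12} + 47 \left(- 8 \left(1 - 8\right)\right) = 27 \cdot 2 i \sqrt{3} + 47 \left(\left(-8\right) \left(-7\right)\right) = 54 i \sqrt{3} + 47 \cdot 56 = 54 i \sqrt{3} + 2632 = 2632 + 54 i \sqrt{3}$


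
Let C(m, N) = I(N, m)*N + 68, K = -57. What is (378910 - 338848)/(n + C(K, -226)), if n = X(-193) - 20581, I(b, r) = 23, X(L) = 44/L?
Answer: -2577322/1654089 ≈ -1.5582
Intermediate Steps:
C(m, N) = 68 + 23*N (C(m, N) = 23*N + 68 = 68 + 23*N)
n = -3972177/193 (n = 44/(-193) - 20581 = 44*(-1/193) - 20581 = -44/193 - 20581 = -3972177/193 ≈ -20581.)
(378910 - 338848)/(n + C(K, -226)) = (378910 - 338848)/(-3972177/193 + (68 + 23*(-226))) = 40062/(-3972177/193 + (68 - 5198)) = 40062/(-3972177/193 - 5130) = 40062/(-4962267/193) = 40062*(-193/4962267) = -2577322/1654089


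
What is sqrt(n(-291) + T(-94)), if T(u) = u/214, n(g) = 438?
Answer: sqrt(5009633)/107 ≈ 20.918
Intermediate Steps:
T(u) = u/214 (T(u) = u*(1/214) = u/214)
sqrt(n(-291) + T(-94)) = sqrt(438 + (1/214)*(-94)) = sqrt(438 - 47/107) = sqrt(46819/107) = sqrt(5009633)/107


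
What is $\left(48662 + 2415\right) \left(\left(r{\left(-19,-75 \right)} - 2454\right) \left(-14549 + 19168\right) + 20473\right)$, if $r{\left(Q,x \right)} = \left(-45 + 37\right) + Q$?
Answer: $-584283389482$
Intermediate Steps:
$r{\left(Q,x \right)} = -8 + Q$
$\left(48662 + 2415\right) \left(\left(r{\left(-19,-75 \right)} - 2454\right) \left(-14549 + 19168\right) + 20473\right) = \left(48662 + 2415\right) \left(\left(\left(-8 - 19\right) - 2454\right) \left(-14549 + 19168\right) + 20473\right) = 51077 \left(\left(-27 - 2454\right) 4619 + 20473\right) = 51077 \left(\left(-2481\right) 4619 + 20473\right) = 51077 \left(-11459739 + 20473\right) = 51077 \left(-11439266\right) = -584283389482$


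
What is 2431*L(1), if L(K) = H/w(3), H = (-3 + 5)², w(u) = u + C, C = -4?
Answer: -9724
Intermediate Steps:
w(u) = -4 + u (w(u) = u - 4 = -4 + u)
H = 4 (H = 2² = 4)
L(K) = -4 (L(K) = 4/(-4 + 3) = 4/(-1) = 4*(-1) = -4)
2431*L(1) = 2431*(-4) = -9724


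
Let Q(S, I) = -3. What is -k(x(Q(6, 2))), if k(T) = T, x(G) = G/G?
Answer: -1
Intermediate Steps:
x(G) = 1
-k(x(Q(6, 2))) = -1*1 = -1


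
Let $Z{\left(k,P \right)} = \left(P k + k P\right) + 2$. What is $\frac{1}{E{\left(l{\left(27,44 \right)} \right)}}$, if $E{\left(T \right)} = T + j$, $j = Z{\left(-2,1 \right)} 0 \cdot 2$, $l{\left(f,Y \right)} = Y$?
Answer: $\frac{1}{44} \approx 0.022727$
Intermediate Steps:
$Z{\left(k,P \right)} = 2 + 2 P k$ ($Z{\left(k,P \right)} = \left(P k + P k\right) + 2 = 2 P k + 2 = 2 + 2 P k$)
$j = 0$ ($j = \left(2 + 2 \cdot 1 \left(-2\right)\right) 0 \cdot 2 = \left(2 - 4\right) 0 \cdot 2 = \left(-2\right) 0 \cdot 2 = 0 \cdot 2 = 0$)
$E{\left(T \right)} = T$ ($E{\left(T \right)} = T + 0 = T$)
$\frac{1}{E{\left(l{\left(27,44 \right)} \right)}} = \frac{1}{44}$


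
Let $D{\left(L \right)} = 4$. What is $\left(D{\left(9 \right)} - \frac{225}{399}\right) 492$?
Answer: $\frac{224844}{133} \approx 1690.6$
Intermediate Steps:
$\left(D{\left(9 \right)} - \frac{225}{399}\right) 492 = \left(4 - \frac{225}{399}\right) 492 = \left(4 - \frac{75}{133}\right) 492 = \frac{457}{133} \cdot 492 = \frac{224844}{133}$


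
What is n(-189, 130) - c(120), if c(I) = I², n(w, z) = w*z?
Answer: -38970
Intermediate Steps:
n(-189, 130) - c(120) = -189*130 - 1*120² = -24570 - 1*14400 = -24570 - 14400 = -38970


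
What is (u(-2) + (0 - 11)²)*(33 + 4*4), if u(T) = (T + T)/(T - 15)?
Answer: 100989/17 ≈ 5940.5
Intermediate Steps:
u(T) = 2*T/(-15 + T) (u(T) = (2*T)/(-15 + T) = 2*T/(-15 + T))
(u(-2) + (0 - 11)²)*(33 + 4*4) = (2*(-2)/(-15 - 2) + (0 - 11)²)*(33 + 4*4) = (2*(-2)/(-17) + (-11)²)*(33 + 16) = (2*(-2)*(-1/17) + 121)*49 = (4/17 + 121)*49 = (2061/17)*49 = 100989/17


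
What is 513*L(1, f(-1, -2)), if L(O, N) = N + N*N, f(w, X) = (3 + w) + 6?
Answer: 36936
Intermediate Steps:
f(w, X) = 9 + w
L(O, N) = N + N²
513*L(1, f(-1, -2)) = 513*((9 - 1)*(1 + (9 - 1))) = 513*(8*(1 + 8)) = 513*(8*9) = 513*72 = 36936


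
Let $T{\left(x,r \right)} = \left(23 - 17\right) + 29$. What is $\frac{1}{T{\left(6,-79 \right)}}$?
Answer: $\frac{1}{35} \approx 0.028571$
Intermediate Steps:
$T{\left(x,r \right)} = 35$ ($T{\left(x,r \right)} = 6 + 29 = 35$)
$\frac{1}{T{\left(6,-79 \right)}} = \frac{1}{35}$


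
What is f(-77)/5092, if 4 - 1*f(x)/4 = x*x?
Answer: -5925/1273 ≈ -4.6544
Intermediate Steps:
f(x) = 16 - 4*x² (f(x) = 16 - 4*x*x = 16 - 4*x²)
f(-77)/5092 = (16 - 4*(-77)²)/5092 = (16 - 4*5929)*(1/5092) = (16 - 23716)*(1/5092) = -23700*1/5092 = -5925/1273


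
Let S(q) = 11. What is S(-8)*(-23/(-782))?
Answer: 11/34 ≈ 0.32353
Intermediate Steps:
S(-8)*(-23/(-782)) = 11*(-23/(-782)) = 11*(-23*(-1/782)) = 11*(1/34) = 11/34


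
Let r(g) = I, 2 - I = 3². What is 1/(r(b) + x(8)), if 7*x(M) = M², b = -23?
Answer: 7/15 ≈ 0.46667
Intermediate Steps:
I = -7 (I = 2 - 1*3² = 2 - 1*9 = 2 - 9 = -7)
r(g) = -7
x(M) = M²/7
1/(r(b) + x(8)) = 1/(-7 + (⅐)*8²) = 1/(-7 + (⅐)*64) = 1/(-7 + 64/7) = 1/(15/7) = 7/15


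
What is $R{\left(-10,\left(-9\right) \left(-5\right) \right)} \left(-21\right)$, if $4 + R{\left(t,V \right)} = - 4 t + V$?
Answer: $-1701$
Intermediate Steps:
$R{\left(t,V \right)} = -4 + V - 4 t$ ($R{\left(t,V \right)} = -4 + \left(- 4 t + V\right) = -4 + \left(V - 4 t\right) = -4 + V - 4 t$)
$R{\left(-10,\left(-9\right) \left(-5\right) \right)} \left(-21\right) = \left(-4 - -45 - -40\right) \left(-21\right) = \left(-4 + 45 + 40\right) \left(-21\right) = 81 \left(-21\right) = -1701$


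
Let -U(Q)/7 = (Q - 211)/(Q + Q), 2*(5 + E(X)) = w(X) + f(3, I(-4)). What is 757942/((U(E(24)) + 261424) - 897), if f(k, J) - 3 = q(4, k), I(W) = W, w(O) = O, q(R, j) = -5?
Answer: 9095304/3127759 ≈ 2.9079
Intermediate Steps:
f(k, J) = -2 (f(k, J) = 3 - 5 = -2)
E(X) = -6 + X/2 (E(X) = -5 + (X - 2)/2 = -5 + (-2 + X)/2 = -5 + (-1 + X/2) = -6 + X/2)
U(Q) = -7*(-211 + Q)/(2*Q) (U(Q) = -7*(Q - 211)/(Q + Q) = -7*(-211 + Q)/(2*Q))
757942/((U(E(24)) + 261424) - 897) = 757942/((7*(211 - (-6 + (½)*24))/(2*(-6 + (½)*24)) + 261424) - 897) = 757942/((7*(211 - (-6 + 12))/(2*(-6 + 12)) + 261424) - 897) = 757942/(((7/2)*(211 - 1*6)/6 + 261424) - 897) = 757942/(((7/2)*(⅙)*(211 - 6) + 261424) - 897) = 757942/(((7/2)*(⅙)*205 + 261424) - 897) = 757942/((1435/12 + 261424) - 897) = 757942/(3138523/12 - 897) = 757942/(3127759/12) = 757942*(12/3127759) = 9095304/3127759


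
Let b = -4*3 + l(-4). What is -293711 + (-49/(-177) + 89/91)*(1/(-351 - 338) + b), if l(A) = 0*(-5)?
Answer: -3259690453081/11097723 ≈ -2.9373e+5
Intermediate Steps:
l(A) = 0
b = -12 (b = -4*3 + 0 = -12 + 0 = -12)
-293711 + (-49/(-177) + 89/91)*(1/(-351 - 338) + b) = -293711 + (-49/(-177) + 89/91)*(1/(-351 - 338) - 12) = -293711 + (-49*(-1/177) + 89*(1/91))*(1/(-689) - 12) = -293711 + (49/177 + 89/91)*(-1/689 - 12) = -293711 + (20212/16107)*(-8269/689) = -293711 - 167133028/11097723 = -3259690453081/11097723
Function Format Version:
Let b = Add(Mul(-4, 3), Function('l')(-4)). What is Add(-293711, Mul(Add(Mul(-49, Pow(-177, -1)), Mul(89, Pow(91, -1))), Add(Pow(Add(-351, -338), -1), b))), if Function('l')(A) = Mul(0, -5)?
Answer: Rational(-3259690453081, 11097723) ≈ -2.9373e+5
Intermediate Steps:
Function('l')(A) = 0
b = -12 (b = Add(Mul(-4, 3), 0) = Add(-12, 0) = -12)
Add(-293711, Mul(Add(Mul(-49, Pow(-177, -1)), Mul(89, Pow(91, -1))), Add(Pow(Add(-351, -338), -1), b))) = Add(-293711, Mul(Add(Mul(-49, Pow(-177, -1)), Mul(89, Pow(91, -1))), Add(Pow(Add(-351, -338), -1), -12))) = Add(-293711, Mul(Add(Mul(-49, Rational(-1, 177)), Mul(89, Rational(1, 91))), Add(Pow(-689, -1), -12))) = Add(-293711, Mul(Add(Rational(49, 177), Rational(89, 91)), Add(Rational(-1, 689), -12))) = Add(-293711, Mul(Rational(20212, 16107), Rational(-8269, 689))) = Add(-293711, Rational(-167133028, 11097723)) = Rational(-3259690453081, 11097723)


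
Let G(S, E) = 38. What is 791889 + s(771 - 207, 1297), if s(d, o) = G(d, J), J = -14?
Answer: 791927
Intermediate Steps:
s(d, o) = 38
791889 + s(771 - 207, 1297) = 791889 + 38 = 791927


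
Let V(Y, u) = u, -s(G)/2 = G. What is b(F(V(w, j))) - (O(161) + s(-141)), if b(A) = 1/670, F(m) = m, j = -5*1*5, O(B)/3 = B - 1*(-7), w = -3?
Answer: -526619/670 ≈ -786.00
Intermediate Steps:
s(G) = -2*G
O(B) = 21 + 3*B (O(B) = 3*(B - 1*(-7)) = 3*(B + 7) = 3*(7 + B) = 21 + 3*B)
j = -25 (j = -5*5 = -25)
b(A) = 1/670
b(F(V(w, j))) - (O(161) + s(-141)) = 1/670 - ((21 + 3*161) - 2*(-141)) = 1/670 - ((21 + 483) + 282) = 1/670 - (504 + 282) = 1/670 - 1*786 = 1/670 - 786 = -526619/670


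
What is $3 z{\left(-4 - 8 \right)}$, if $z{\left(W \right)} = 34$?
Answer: $102$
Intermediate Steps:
$3 z{\left(-4 - 8 \right)} = 3 \cdot 34 = 102$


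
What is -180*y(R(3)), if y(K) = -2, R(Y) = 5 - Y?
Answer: 360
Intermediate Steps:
-180*y(R(3)) = -180*(-2) = 360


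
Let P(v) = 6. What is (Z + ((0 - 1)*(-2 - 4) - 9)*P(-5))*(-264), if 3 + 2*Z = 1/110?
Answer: 25734/5 ≈ 5146.8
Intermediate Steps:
Z = -329/220 (Z = -3/2 + (½)/110 = -3/2 + (½)*(1/110) = -3/2 + 1/220 = -329/220 ≈ -1.4955)
(Z + ((0 - 1)*(-2 - 4) - 9)*P(-5))*(-264) = (-329/220 + ((0 - 1)*(-2 - 4) - 9)*6)*(-264) = (-329/220 + (-1*(-6) - 9)*6)*(-264) = (-329/220 + (6 - 9)*6)*(-264) = (-329/220 - 3*6)*(-264) = (-329/220 - 18)*(-264) = -4289/220*(-264) = 25734/5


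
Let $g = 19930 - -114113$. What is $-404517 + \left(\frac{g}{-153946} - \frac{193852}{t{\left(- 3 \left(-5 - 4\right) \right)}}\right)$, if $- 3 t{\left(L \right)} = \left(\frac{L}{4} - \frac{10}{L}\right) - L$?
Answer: $- \frac{11411772396291}{26372134} \approx -4.3272 \cdot 10^{5}$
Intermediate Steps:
$g = 134043$ ($g = 19930 + 114113 = 134043$)
$t{\left(L \right)} = \frac{L}{4} + \frac{10}{3 L}$ ($t{\left(L \right)} = - \frac{\left(\frac{L}{4} - \frac{10}{L}\right) - L}{3} = - \frac{\left(- \frac{10}{L} + \frac{L}{4}\right) - L}{3} = - \frac{- \frac{10}{L} - \frac{3 L}{4}}{3} = \frac{L}{4} + \frac{10}{3 L}$)
$-404517 + \left(\frac{g}{-153946} - \frac{193852}{t{\left(- 3 \left(-5 - 4\right) \right)}}\right) = -404517 + \left(\frac{134043}{-153946} - \frac{193852}{\frac{\left(-3\right) \left(-5 - 4\right)}{4} + \frac{10}{3 \left(- 3 \left(-5 - 4\right)\right)}}\right) = -404517 + \left(134043 \left(- \frac{1}{153946}\right) - \frac{193852}{\frac{\left(-3\right) \left(-9\right)}{4} + \frac{10}{3 \left(\left(-3\right) \left(-9\right)\right)}}\right) = -404517 - \left(\frac{10311}{11842} + \frac{193852}{\frac{1}{4} \cdot 27 + \frac{10}{3 \cdot 27}}\right) = -404517 - \left(\frac{10311}{11842} + \frac{193852}{\frac{27}{4} + \frac{10}{3} \cdot \frac{1}{27}}\right) = -404517 - \left(\frac{10311}{11842} + \frac{193852}{\frac{27}{4} + \frac{10}{81}}\right) = -404517 - \left(\frac{10311}{11842} + \frac{193852}{\frac{2227}{324}}\right) = -404517 - \frac{743795867013}{26372134} = - \frac{11411772396291}{26372134}$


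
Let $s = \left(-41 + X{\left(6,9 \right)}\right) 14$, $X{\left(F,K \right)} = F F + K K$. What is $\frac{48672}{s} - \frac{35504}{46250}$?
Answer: $\frac{138331484}{3075625} \approx 44.977$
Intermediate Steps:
$X{\left(F,K \right)} = F^{2} + K^{2}$
$s = 1064$ ($s = \left(-41 + \left(6^{2} + 9^{2}\right)\right) 14 = \left(-41 + \left(36 + 81\right)\right) 14 = \left(-41 + 117\right) 14 = 76 \cdot 14 = 1064$)
$\frac{48672}{s} - \frac{35504}{46250} = \frac{48672}{1064} - \frac{35504}{46250} = 48672 \cdot \frac{1}{1064} - \frac{17752}{23125} = \frac{6084}{133} - \frac{17752}{23125} = \frac{138331484}{3075625}$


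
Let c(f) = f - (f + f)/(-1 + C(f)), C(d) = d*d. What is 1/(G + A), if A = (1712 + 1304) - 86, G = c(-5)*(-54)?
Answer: 2/6355 ≈ 0.00031471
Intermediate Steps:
C(d) = d²
c(f) = f - 2*f/(-1 + f²) (c(f) = f - (f + f)/(-1 + f²) = f - 2*f/(-1 + f²))
G = 495/2 (G = -5*(-3 + (-5)²)/(-1 + (-5)²)*(-54) = -5*(-3 + 25)/(-1 + 25)*(-54) = -5*22/24*(-54) = -5*1/24*22*(-54) = -55/12*(-54) = 495/2 ≈ 247.50)
A = 2930 (A = 3016 - 86 = 2930)
1/(G + A) = 1/(495/2 + 2930) = 1/(6355/2) = 2/6355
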